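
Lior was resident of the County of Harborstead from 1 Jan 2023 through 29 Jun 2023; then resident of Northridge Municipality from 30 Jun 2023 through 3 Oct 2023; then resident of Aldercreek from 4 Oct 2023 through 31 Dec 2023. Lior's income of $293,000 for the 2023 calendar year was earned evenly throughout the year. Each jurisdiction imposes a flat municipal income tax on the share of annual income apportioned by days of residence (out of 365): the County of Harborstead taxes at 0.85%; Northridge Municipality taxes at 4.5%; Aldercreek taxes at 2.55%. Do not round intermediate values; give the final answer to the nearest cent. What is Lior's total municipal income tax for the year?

$6,517.85

The County of Harborstead, 1 Jan – 29 Jun 2023: 180 days → $293,000 × 0.85% × 180/365 = $1,228.1918
Northridge Municipality, 30 Jun – 3 Oct 2023: 96 days → $293,000 × 4.5% × 96/365 = $3,467.8356
Aldercreek, 4 Oct – 31 Dec 2023: 89 days → $293,000 × 2.55% × 89/365 = $1,821.8178
Total = $6,517.8452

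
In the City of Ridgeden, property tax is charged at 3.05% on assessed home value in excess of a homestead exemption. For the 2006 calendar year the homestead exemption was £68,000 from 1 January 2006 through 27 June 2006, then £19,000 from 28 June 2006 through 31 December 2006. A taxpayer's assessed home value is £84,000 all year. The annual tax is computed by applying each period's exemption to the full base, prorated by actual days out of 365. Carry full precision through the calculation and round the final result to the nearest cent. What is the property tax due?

1 January – 27 June 2006: 178 days, exemption £68,000 → (£84,000 − £68,000) × 3.05% × 178/365 = £237.9836
28 June – 31 December 2006: 187 days, exemption £19,000 → (£84,000 − £19,000) × 3.05% × 187/365 = £1,015.6918
Total = £1,253.6753

£1,253.68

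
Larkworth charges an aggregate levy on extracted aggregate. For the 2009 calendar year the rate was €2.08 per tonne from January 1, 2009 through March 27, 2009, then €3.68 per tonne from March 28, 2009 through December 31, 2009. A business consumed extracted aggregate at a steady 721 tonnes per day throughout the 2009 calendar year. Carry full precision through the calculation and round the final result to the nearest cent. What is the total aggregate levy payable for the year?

€869,237.60

January 1 – March 27, 2009: 86 days × 721 tonnes/day = 62,006 tonnes at €2.08/tonne → €128,972.48
March 28 – December 31, 2009: 279 days × 721 tonnes/day = 201,159 tonnes at €3.68/tonne → €740,265.12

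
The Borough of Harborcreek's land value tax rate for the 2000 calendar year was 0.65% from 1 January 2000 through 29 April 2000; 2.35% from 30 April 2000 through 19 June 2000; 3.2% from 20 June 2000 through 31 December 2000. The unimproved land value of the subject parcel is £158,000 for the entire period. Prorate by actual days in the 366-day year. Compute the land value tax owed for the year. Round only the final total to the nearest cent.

1 January – 29 April 2000: 120 days at 0.65% → £158,000 × 0.65% × 120/366 = £336.7213
30 April – 19 June 2000: 51 days at 2.35% → £158,000 × 2.35% × 51/366 = £517.3852
20 June – 31 December 2000: 195 days at 3.2% → £158,000 × 3.2% × 195/366 = £2,693.7705
Total = £3,547.8770

£3,547.88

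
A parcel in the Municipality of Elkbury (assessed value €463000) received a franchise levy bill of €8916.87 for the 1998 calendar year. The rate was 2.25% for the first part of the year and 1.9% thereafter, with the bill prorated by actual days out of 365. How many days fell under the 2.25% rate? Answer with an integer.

27 days

Let d = days at the first rate; then 365 − d days at the second rate.
€463000 × [2.25%·d + 1.9%·(365−d)] / 365 = €8916.87
Solving gives d = 27, so the new rate took effect on 28 January 1998.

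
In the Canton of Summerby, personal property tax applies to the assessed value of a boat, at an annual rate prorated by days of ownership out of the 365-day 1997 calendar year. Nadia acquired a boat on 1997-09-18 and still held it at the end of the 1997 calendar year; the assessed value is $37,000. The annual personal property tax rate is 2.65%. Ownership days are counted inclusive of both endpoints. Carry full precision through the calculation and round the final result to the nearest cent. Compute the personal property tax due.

$282.06

Days held (1997-09-18 to 1997-12-31): 105 out of 365
Tax = $37,000 × 2.65% × 105/365 = $282.0616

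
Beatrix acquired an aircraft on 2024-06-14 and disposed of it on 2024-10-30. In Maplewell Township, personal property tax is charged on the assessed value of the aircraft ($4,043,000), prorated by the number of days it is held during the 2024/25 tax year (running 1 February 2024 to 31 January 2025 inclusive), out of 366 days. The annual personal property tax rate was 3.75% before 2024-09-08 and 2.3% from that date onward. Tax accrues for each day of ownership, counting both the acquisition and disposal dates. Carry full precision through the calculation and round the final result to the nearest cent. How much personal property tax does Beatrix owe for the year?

2024-06-14 to 2024-09-07: 86 days at 3.75% → $4,043,000 × 3.75% × 86/366 = $35,624.7951
2024-09-08 to 2024-10-30: 53 days at 2.3% → $4,043,000 × 2.3% × 53/366 = $13,465.6202
Total = $49,090.4153

$49,090.42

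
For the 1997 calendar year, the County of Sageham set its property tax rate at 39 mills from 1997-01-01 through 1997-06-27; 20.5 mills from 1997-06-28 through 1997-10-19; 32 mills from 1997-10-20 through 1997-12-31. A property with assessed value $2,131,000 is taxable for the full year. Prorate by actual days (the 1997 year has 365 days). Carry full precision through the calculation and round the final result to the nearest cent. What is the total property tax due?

1997-01-01 to 1997-06-27: 178 days at 39 mills → $2,131,000 × 3.9% × 178/365 = $40,529.8685
1997-06-28 to 1997-10-19: 114 days at 20.5 mills → $2,131,000 × 2.05% × 114/365 = $13,644.2384
1997-10-20 to 1997-12-31: 73 days at 32 mills → $2,131,000 × 3.2% × 73/365 = $13,638.4000
Total = $67,812.5068

$67,812.51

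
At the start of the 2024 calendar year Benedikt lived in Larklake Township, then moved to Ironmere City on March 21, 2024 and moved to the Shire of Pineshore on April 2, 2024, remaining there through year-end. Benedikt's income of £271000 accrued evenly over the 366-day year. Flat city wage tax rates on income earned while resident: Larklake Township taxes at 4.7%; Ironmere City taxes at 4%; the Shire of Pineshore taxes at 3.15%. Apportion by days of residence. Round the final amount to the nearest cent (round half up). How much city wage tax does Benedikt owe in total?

Larklake Township, January 1 – March 20, 2024: 80 days → £271000 × 4.7% × 80/366 = £2784.0437
Ironmere City, March 21 – April 1, 2024: 12 days → £271000 × 4% × 12/366 = £355.4098
The Shire of Pineshore, April 2 – December 31, 2024: 274 days → £271000 × 3.15% × 274/366 = £6390.7131
Total = £9530.1667

£9530.17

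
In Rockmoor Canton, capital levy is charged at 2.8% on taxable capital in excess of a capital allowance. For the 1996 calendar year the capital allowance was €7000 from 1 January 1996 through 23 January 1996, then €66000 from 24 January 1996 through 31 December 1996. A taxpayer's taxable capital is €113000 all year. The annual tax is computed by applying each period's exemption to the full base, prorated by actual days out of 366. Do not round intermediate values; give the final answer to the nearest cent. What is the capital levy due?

€1419.81

1 January – 23 January 1996: 23 days, exemption €7000 → (€113000 − €7000) × 2.8% × 23/366 = €186.5137
24 January – 31 December 1996: 343 days, exemption €66000 → (€113000 − €66000) × 2.8% × 343/366 = €1233.3005
Total = €1419.8142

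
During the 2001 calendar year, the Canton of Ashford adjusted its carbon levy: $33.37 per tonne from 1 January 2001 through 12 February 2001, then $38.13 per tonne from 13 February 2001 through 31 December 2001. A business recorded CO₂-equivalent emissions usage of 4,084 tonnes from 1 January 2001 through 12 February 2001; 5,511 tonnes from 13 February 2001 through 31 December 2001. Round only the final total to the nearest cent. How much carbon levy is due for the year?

1 January – 12 February 2001: 4,084 tonnes at $33.37/tonne → $136283.08
13 February – 31 December 2001: 5,511 tonnes at $38.13/tonne → $210134.43

$346417.51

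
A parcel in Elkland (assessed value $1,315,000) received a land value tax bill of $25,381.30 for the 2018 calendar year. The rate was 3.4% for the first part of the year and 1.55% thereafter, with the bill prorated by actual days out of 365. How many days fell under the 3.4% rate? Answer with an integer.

75 days

Let d = days at the first rate; then 365 − d days at the second rate.
$1,315,000 × [3.4%·d + 1.55%·(365−d)] / 365 = $25,381.30
Solving gives d = 75, so the new rate took effect on 17 March 2018.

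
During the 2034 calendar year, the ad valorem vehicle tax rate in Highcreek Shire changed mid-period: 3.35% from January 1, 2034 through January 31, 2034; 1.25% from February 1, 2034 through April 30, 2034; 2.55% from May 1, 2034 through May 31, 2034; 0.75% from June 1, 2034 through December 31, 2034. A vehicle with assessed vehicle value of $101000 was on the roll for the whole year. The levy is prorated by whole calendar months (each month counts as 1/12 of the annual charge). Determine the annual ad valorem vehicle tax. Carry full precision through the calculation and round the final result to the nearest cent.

$1254.08

January 1 – January 31, 2034: 1 month at 3.35% → $101000 × 3.35% × 1/12 = $281.9583
February 1 – April 30, 2034: 3 months at 1.25% → $101000 × 1.25% × 3/12 = $315.6250
May 1 – May 31, 2034: 1 month at 2.55% → $101000 × 2.55% × 1/12 = $214.6250
June 1 – December 31, 2034: 7 months at 0.75% → $101000 × 0.75% × 7/12 = $441.8750
Total = $1254.0833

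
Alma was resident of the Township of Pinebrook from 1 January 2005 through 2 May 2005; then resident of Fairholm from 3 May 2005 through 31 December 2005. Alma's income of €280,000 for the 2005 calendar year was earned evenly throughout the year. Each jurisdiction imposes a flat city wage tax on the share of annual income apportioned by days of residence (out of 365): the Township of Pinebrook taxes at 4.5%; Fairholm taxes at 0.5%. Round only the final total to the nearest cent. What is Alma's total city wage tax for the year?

€5,143.56

The Township of Pinebrook, 1 January – 2 May 2005: 122 days → €280,000 × 4.5% × 122/365 = €4,211.5068
Fairholm, 3 May – 31 December 2005: 243 days → €280,000 × 0.5% × 243/365 = €932.0548
Total = €5,143.5616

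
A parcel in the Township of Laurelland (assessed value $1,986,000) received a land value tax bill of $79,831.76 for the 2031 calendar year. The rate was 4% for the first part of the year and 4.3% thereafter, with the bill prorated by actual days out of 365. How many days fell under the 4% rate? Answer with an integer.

Let d = days at the first rate; then 365 − d days at the second rate.
$1,986,000 × [4%·d + 4.3%·(365−d)] / 365 = $79,831.76
Solving gives d = 341, so the new rate took effect on December 8, 2031.

341 days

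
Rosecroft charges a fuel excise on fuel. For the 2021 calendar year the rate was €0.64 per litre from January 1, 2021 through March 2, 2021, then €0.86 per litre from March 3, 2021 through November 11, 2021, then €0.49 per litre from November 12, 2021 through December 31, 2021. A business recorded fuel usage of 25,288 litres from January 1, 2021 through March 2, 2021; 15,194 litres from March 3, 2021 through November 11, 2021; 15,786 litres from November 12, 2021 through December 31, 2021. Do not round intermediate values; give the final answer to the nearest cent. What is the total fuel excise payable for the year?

€36,986.30

January 1 – March 2, 2021: 25,288 litres at €0.64/litre → €16,184.32
March 3 – November 11, 2021: 15,194 litres at €0.86/litre → €13,066.84
November 12 – December 31, 2021: 15,786 litres at €0.49/litre → €7,735.14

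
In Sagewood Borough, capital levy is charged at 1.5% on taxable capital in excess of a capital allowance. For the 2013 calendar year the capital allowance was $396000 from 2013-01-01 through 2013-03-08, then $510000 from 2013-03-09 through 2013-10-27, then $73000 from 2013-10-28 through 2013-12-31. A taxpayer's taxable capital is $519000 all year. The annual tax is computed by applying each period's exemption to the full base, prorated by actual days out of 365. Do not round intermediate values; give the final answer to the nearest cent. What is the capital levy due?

$1616.22

2013-01-01 to 2013-03-08: 67 days, exemption $396000 → ($519000 − $396000) × 1.5% × 67/365 = $338.6712
2013-03-09 to 2013-10-27: 233 days, exemption $510000 → ($519000 − $510000) × 1.5% × 233/365 = $86.1781
2013-10-28 to 2013-12-31: 65 days, exemption $73000 → ($519000 − $73000) × 1.5% × 65/365 = $1191.3699
Total = $1616.2192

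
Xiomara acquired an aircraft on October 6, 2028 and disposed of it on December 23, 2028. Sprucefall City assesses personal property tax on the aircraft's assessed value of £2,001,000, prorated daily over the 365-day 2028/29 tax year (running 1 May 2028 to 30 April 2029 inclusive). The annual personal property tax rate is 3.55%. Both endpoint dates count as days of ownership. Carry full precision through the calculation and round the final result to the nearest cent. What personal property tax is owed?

Days held (October 6 – December 23, 2028): 79 out of 365
Tax = £2,001,000 × 3.55% × 79/365 = £15,374.8068

£15,374.81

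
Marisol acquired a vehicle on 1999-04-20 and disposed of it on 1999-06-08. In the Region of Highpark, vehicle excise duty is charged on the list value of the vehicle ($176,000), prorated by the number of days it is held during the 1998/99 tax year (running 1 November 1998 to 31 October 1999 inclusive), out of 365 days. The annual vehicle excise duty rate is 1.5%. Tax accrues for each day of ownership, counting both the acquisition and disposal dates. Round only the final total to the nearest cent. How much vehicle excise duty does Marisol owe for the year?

Days held (1999-04-20 to 1999-06-08): 50 out of 365
Tax = $176,000 × 1.5% × 50/365 = $361.6438

$361.64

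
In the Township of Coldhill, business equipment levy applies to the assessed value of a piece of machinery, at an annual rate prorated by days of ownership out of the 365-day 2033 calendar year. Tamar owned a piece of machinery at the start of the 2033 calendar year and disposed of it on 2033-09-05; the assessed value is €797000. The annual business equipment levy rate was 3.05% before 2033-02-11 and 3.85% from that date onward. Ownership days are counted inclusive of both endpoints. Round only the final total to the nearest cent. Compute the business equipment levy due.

2033-01-01 to 2033-02-10: 41 days at 3.05% → €797000 × 3.05% × 41/365 = €2730.5438
2033-02-11 to 2033-09-05: 207 days at 3.85% → €797000 × 3.85% × 207/365 = €17401.8945
Total = €20132.4384

€20132.44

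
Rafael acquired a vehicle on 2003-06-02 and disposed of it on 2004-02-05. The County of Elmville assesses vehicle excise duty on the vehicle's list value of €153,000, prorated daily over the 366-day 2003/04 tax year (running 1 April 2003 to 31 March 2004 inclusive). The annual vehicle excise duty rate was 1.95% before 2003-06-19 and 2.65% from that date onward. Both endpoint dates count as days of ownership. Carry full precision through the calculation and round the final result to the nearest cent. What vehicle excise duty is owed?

2003-06-02 to 2003-06-18: 17 days at 1.95% → €153,000 × 1.95% × 17/366 = €138.5779
2003-06-19 to 2004-02-05: 232 days at 2.65% → €153,000 × 2.65% × 232/366 = €2,570.0656
Total = €2,708.6434

€2,708.64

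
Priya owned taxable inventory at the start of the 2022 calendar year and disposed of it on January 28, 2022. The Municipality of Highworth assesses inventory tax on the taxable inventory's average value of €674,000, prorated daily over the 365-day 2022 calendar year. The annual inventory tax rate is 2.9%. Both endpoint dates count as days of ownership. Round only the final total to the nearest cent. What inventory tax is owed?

€1,499.42

Days held (January 1 – January 28, 2022): 28 out of 365
Tax = €674,000 × 2.9% × 28/365 = €1,499.4192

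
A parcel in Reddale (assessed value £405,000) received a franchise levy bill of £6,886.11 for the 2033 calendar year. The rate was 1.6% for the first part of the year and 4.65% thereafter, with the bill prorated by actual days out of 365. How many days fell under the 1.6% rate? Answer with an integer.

Let d = days at the first rate; then 365 − d days at the second rate.
£405,000 × [1.6%·d + 4.65%·(365−d)] / 365 = £6,886.11
Solving gives d = 353, so the new rate took effect on 20 Dec 2033.

353 days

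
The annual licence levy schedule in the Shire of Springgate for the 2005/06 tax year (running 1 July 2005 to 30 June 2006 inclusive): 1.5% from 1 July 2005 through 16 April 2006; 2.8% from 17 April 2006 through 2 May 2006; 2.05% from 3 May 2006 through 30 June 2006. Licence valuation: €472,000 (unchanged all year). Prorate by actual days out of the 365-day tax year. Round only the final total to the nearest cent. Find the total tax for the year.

1 July 2005 – 16 April 2006: 290 days at 1.5% → €472,000 × 1.5% × 290/365 = €5,625.2055
17 April – 2 May 2006: 16 days at 2.8% → €472,000 × 2.8% × 16/365 = €579.3315
3 May – 30 June 2006: 59 days at 2.05% → €472,000 × 2.05% × 59/365 = €1,564.0658
Total = €7,768.6027

€7,768.60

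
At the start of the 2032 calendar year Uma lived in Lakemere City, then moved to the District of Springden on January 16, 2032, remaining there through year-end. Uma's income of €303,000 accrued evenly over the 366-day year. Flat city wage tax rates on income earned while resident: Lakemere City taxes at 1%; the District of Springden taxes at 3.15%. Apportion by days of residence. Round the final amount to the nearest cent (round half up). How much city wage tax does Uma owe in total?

€9,277.51

Lakemere City, January 1 – January 15, 2032: 15 days → €303,000 × 1% × 15/366 = €124.1803
The District of Springden, January 16 – December 31, 2032: 351 days → €303,000 × 3.15% × 351/366 = €9,153.3320
Total = €9,277.5123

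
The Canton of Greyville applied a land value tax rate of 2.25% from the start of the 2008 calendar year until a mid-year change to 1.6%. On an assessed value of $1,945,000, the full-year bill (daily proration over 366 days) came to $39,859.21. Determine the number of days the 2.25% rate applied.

Let d = days at the first rate; then 366 − d days at the second rate.
$1,945,000 × [2.25%·d + 1.6%·(366−d)] / 366 = $39,859.21
Solving gives d = 253, so the new rate took effect on 10 Sep 2008.

253 days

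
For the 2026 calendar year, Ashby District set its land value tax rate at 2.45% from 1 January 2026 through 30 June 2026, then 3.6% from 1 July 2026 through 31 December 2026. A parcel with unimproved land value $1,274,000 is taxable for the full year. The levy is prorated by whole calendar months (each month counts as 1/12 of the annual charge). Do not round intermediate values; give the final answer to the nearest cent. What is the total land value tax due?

1 January – 30 June 2026: 6 months at 2.45% → $1,274,000 × 2.45% × 6/12 = $15,606.5000
1 July – 31 December 2026: 6 months at 3.6% → $1,274,000 × 3.6% × 6/12 = $22,932.0000
Total = $38,538.5000

$38,538.50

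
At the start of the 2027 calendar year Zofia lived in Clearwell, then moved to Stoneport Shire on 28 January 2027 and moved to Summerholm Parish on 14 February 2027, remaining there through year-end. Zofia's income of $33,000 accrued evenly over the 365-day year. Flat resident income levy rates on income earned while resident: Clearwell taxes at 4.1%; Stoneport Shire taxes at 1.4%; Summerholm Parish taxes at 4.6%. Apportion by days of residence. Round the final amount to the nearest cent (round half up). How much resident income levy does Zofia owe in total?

Clearwell, 1 January – 27 January 2027: 27 days → $33,000 × 4.1% × 27/365 = $100.0849
Stoneport Shire, 28 January – 13 February 2027: 17 days → $33,000 × 1.4% × 17/365 = $21.5178
Summerholm Parish, 14 February – 31 December 2027: 321 days → $33,000 × 4.6% × 321/365 = $1,335.0082
Total = $1,456.6110

$1,456.61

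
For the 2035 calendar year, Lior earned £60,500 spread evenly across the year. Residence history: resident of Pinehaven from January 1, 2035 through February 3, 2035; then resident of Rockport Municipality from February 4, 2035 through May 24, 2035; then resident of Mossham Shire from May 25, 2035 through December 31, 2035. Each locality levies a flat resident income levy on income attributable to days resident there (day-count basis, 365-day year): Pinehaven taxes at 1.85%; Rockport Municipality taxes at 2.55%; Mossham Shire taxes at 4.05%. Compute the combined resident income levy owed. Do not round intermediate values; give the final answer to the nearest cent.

£2,052.77

Pinehaven, January 1 – February 3, 2035: 34 days → £60,500 × 1.85% × 34/365 = £104.2589
Rockport Municipality, February 4 – May 24, 2035: 110 days → £60,500 × 2.55% × 110/365 = £464.9384
Mossham Shire, May 25 – December 31, 2035: 221 days → £60,500 × 4.05% × 221/365 = £1,483.5760
Total = £2,052.7733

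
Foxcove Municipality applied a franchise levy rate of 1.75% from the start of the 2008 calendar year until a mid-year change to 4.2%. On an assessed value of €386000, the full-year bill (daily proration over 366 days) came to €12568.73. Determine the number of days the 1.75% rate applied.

Let d = days at the first rate; then 366 − d days at the second rate.
€386000 × [1.75%·d + 4.2%·(366−d)] / 366 = €12568.73
Solving gives d = 141, so the new rate took effect on 21 May 2008.

141 days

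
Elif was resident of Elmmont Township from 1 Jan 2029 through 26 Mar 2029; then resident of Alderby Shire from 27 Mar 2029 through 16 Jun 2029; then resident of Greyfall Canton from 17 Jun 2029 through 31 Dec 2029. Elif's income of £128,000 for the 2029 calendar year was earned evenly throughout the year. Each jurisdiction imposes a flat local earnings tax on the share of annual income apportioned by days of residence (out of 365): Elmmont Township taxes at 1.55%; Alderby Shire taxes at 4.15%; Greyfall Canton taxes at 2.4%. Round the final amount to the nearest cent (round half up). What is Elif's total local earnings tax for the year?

Elmmont Township, 1 Jan – 26 Mar 2029: 85 days → £128,000 × 1.55% × 85/365 = £462.0274
Alderby Shire, 27 Mar – 16 Jun 2029: 82 days → £128,000 × 4.15% × 82/365 = £1,193.3808
Greyfall Canton, 17 Jun – 31 Dec 2029: 198 days → £128,000 × 2.4% × 198/365 = £1,666.4548
Total = £3,321.8630

£3,321.86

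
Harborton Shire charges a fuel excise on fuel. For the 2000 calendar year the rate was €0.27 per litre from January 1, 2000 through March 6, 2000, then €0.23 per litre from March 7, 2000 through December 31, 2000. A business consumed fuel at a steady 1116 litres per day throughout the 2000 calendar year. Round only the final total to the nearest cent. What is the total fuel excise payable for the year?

€96,891.12

January 1 – March 6, 2000: 66 days × 1116 litres/day = 73,656 litres at €0.27/litre → €19,887.12
March 7 – December 31, 2000: 300 days × 1116 litres/day = 334,800 litres at €0.23/litre → €77,004.00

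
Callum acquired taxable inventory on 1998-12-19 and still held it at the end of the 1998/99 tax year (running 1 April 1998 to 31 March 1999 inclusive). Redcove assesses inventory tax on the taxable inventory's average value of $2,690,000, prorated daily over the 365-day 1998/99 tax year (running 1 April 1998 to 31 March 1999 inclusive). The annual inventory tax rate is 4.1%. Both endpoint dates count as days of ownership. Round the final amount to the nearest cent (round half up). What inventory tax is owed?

Days held (1998-12-19 to 1999-03-31): 103 out of 365
Tax = $2,690,000 × 4.1% × 103/365 = $31,122.9315

$31,122.93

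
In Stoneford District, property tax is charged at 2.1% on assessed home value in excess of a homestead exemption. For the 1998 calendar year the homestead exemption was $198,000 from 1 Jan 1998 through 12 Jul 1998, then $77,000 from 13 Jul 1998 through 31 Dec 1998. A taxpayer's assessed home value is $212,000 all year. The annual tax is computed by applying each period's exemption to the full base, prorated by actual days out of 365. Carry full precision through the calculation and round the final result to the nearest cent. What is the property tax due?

$1,491.40

1 Jan – 12 Jul 1998: 193 days, exemption $198,000 → ($212,000 − $198,000) × 2.1% × 193/365 = $155.4575
13 Jul – 31 Dec 1998: 172 days, exemption $77,000 → ($212,000 − $77,000) × 2.1% × 172/365 = $1,335.9452
Total = $1,491.4027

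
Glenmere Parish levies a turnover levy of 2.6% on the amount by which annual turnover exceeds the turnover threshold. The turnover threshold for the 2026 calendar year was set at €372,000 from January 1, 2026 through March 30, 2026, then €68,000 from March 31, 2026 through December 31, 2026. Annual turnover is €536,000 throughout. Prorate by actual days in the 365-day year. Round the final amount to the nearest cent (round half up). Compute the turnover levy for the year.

€10,240.72

January 1 – March 30, 2026: 89 days, exemption €372,000 → (€536,000 − €372,000) × 2.6% × 89/365 = €1,039.7151
March 31 – December 31, 2026: 276 days, exemption €68,000 → (€536,000 − €68,000) × 2.6% × 276/365 = €9,201.0082
Total = €10,240.7233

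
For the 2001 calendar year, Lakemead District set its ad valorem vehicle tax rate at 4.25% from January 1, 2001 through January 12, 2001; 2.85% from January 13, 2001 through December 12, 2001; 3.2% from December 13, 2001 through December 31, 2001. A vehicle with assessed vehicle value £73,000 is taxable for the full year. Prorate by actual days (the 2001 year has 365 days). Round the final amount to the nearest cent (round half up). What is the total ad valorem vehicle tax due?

January 1 – January 12, 2001: 12 days at 4.25% → £73,000 × 4.25% × 12/365 = £102.0000
January 13 – December 12, 2001: 334 days at 2.85% → £73,000 × 2.85% × 334/365 = £1,903.8000
December 13 – December 31, 2001: 19 days at 3.2% → £73,000 × 3.2% × 19/365 = £121.6000
Total = £2,127.4000

£2,127.40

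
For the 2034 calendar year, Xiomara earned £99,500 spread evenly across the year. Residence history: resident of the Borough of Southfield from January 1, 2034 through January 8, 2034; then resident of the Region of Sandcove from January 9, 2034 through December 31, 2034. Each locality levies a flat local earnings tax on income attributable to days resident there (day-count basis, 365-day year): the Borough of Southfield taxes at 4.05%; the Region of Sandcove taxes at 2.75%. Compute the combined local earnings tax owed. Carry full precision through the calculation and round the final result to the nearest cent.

£2,764.60

The Borough of Southfield, January 1 – January 8, 2034: 8 days → £99,500 × 4.05% × 8/365 = £88.3233
The Region of Sandcove, January 9 – December 31, 2034: 357 days → £99,500 × 2.75% × 357/365 = £2,676.2774
Total = £2,764.6007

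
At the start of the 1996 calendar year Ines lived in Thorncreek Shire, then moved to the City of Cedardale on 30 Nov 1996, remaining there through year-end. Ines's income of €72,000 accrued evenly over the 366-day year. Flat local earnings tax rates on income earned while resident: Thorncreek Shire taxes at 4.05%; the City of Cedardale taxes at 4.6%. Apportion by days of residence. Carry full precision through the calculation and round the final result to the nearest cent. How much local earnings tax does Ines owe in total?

€2,950.62

Thorncreek Shire, 1 Jan – 29 Nov 1996: 334 days → €72,000 × 4.05% × 334/366 = €2,661.0492
The City of Cedardale, 30 Nov – 31 Dec 1996: 32 days → €72,000 × 4.6% × 32/366 = €289.5738
Total = €2,950.6230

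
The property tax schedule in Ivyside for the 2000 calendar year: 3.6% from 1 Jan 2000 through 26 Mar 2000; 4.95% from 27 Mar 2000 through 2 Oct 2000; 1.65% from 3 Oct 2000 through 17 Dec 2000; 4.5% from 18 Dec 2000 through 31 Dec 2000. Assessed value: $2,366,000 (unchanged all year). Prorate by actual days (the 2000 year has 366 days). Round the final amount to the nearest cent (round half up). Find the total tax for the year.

$92,991.56

1 Jan – 26 Mar 2000: 86 days at 3.6% → $2,366,000 × 3.6% × 86/366 = $20,014.0328
27 Mar – 2 Oct 2000: 190 days at 4.95% → $2,366,000 × 4.95% × 190/366 = $60,798.4426
3 Oct – 17 Dec 2000: 76 days at 1.65% → $2,366,000 × 1.65% × 76/366 = $8,106.4590
18 Dec – 31 Dec 2000: 14 days at 4.5% → $2,366,000 × 4.5% × 14/366 = $4,072.6230
Total = $92,991.5574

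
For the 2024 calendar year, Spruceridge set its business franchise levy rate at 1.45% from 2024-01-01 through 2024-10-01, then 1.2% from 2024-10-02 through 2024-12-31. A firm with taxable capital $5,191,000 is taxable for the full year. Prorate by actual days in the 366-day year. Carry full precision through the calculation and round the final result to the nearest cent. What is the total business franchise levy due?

$72,042.85

2024-01-01 to 2024-10-01: 275 days at 1.45% → $5,191,000 × 1.45% × 275/366 = $56,554.9522
2024-10-02 to 2024-12-31: 91 days at 1.2% → $5,191,000 × 1.2% × 91/366 = $15,487.9016
Total = $72,042.8538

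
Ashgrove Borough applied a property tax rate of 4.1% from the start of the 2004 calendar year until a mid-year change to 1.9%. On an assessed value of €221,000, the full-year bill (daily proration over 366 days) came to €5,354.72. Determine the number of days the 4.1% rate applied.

87 days

Let d = days at the first rate; then 366 − d days at the second rate.
€221,000 × [4.1%·d + 1.9%·(366−d)] / 366 = €5,354.72
Solving gives d = 87, so the new rate took effect on 28 Mar 2004.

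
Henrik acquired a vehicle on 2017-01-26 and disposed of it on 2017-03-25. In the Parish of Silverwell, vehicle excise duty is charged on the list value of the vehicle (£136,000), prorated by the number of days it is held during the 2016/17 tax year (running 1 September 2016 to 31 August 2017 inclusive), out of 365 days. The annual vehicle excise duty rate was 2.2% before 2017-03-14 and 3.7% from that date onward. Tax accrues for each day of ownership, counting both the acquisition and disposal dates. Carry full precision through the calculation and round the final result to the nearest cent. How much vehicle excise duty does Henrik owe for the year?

2017-01-26 to 2017-03-13: 47 days at 2.2% → £136,000 × 2.2% × 47/365 = £385.2712
2017-03-14 to 2017-03-25: 12 days at 3.7% → £136,000 × 3.7% × 12/365 = £165.4356
Total = £550.7068

£550.71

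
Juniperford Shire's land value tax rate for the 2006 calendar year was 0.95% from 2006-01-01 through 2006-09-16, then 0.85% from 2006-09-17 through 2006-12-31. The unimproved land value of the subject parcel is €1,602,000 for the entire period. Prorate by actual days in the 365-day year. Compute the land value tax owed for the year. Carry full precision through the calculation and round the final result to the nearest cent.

2006-01-01 to 2006-09-16: 259 days at 0.95% → €1,602,000 × 0.95% × 259/365 = €10,799.2356
2006-09-17 to 2006-12-31: 106 days at 0.85% → €1,602,000 × 0.85% × 106/365 = €3,954.5260
Total = €14,753.7616

€14,753.76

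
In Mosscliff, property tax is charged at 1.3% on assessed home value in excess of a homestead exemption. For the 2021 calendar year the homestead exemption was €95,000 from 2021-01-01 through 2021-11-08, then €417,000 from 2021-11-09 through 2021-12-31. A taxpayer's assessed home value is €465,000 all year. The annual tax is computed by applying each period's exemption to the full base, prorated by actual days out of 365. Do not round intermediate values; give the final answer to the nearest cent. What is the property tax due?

€4,202.17

2021-01-01 to 2021-11-08: 312 days, exemption €95,000 → (€465,000 − €95,000) × 1.3% × 312/365 = €4,111.5616
2021-11-09 to 2021-12-31: 53 days, exemption €417,000 → (€465,000 − €417,000) × 1.3% × 53/365 = €90.6082
Total = €4,202.1699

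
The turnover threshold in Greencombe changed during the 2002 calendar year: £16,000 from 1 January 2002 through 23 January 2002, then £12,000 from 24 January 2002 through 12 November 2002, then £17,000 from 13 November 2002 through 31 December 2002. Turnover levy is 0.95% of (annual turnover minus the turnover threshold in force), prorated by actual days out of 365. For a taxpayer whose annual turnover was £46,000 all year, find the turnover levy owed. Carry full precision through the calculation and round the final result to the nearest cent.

£314.23

1 January – 23 January 2002: 23 days, exemption £16,000 → (£46,000 − £16,000) × 0.95% × 23/365 = £17.9589
24 January – 12 November 2002: 293 days, exemption £12,000 → (£46,000 − £12,000) × 0.95% × 293/365 = £259.2849
13 November – 31 December 2002: 49 days, exemption £17,000 → (£46,000 − £17,000) × 0.95% × 49/365 = £36.9849
Total = £314.2288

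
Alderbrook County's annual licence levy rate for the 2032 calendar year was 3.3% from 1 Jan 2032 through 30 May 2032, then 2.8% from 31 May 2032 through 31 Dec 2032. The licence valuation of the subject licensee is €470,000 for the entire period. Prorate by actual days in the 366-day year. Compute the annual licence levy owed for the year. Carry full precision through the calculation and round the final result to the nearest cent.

1 Jan – 30 May 2032: 151 days at 3.3% → €470,000 × 3.3% × 151/366 = €6,398.9344
31 May – 31 Dec 2032: 215 days at 2.8% → €470,000 × 2.8% × 215/366 = €7,730.6011
Total = €14,129.5355

€14,129.54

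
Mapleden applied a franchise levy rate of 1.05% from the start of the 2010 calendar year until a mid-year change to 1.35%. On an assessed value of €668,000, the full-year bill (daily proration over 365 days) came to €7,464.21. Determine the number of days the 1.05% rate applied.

Let d = days at the first rate; then 365 − d days at the second rate.
€668,000 × [1.05%·d + 1.35%·(365−d)] / 365 = €7,464.21
Solving gives d = 283, so the new rate took effect on 11 October 2010.

283 days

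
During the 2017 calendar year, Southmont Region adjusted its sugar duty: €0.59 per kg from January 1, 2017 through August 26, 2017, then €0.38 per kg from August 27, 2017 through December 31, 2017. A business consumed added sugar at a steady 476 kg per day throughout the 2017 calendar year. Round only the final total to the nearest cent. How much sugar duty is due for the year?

€89811.68

January 1 – August 26, 2017: 238 days × 476 kg/day = 113,288 kg at €0.59/kg → €66839.92
August 27 – December 31, 2017: 127 days × 476 kg/day = 60,452 kg at €0.38/kg → €22971.76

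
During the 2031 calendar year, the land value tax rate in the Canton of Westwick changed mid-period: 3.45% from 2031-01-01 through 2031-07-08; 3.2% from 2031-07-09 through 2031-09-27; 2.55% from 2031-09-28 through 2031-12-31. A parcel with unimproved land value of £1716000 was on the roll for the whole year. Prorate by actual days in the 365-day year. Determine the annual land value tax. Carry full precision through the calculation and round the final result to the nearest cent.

2031-01-01 to 2031-07-08: 189 days at 3.45% → £1716000 × 3.45% × 189/365 = £30655.2822
2031-07-09 to 2031-09-27: 81 days at 3.2% → £1716000 × 3.2% × 81/365 = £12185.9507
2031-09-28 to 2031-12-31: 95 days at 2.55% → £1716000 × 2.55% × 95/365 = £11389.0685
Total = £54230.3014

£54230.30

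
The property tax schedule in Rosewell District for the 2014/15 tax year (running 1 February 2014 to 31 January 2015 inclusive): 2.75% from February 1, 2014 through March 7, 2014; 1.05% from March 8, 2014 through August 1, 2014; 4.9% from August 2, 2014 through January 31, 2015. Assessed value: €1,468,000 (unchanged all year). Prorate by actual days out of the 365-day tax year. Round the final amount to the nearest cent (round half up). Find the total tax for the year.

€46,143.46

February 1 – March 7, 2014: 35 days at 2.75% → €1,468,000 × 2.75% × 35/365 = €3,871.0959
March 8 – August 1, 2014: 147 days at 1.05% → €1,468,000 × 1.05% × 147/365 = €6,207.8301
August 2, 2014 – January 31, 2015: 183 days at 4.9% → €1,468,000 × 4.9% × 183/365 = €36,064.5370
Total = €46,143.4630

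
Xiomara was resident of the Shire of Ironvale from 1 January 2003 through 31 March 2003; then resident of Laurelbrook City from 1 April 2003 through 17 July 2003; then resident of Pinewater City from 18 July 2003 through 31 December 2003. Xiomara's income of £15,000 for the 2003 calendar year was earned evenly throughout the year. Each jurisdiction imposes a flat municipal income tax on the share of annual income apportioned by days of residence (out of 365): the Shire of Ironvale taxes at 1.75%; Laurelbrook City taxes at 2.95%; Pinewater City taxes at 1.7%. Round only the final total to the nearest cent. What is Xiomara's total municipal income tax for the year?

£312.33

The Shire of Ironvale, 1 January – 31 March 2003: 90 days → £15,000 × 1.75% × 90/365 = £64.7260
Laurelbrook City, 1 April – 17 July 2003: 108 days → £15,000 × 2.95% × 108/365 = £130.9315
Pinewater City, 18 July – 31 December 2003: 167 days → £15,000 × 1.7% × 167/365 = £116.6712
Total = £312.3288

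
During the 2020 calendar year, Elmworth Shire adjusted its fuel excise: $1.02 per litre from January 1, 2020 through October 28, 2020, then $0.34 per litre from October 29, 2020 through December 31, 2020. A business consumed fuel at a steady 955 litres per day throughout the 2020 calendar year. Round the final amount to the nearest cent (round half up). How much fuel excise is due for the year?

$314,959.00

January 1 – October 28, 2020: 302 days × 955 litres/day = 288,410 litres at $1.02/litre → $294,178.20
October 29 – December 31, 2020: 64 days × 955 litres/day = 61,120 litres at $0.34/litre → $20,780.80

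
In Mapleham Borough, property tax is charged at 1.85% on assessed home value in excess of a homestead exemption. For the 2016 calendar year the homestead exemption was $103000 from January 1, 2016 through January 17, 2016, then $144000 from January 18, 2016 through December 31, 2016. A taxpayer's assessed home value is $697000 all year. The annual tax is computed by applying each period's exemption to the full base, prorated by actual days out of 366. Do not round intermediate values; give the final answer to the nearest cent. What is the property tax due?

$10265.73

January 1 – January 17, 2016: 17 days, exemption $103000 → ($697000 − $103000) × 1.85% × 17/366 = $510.4180
January 18 – December 31, 2016: 349 days, exemption $144000 → ($697000 − $144000) × 1.85% × 349/366 = $9755.3128
Total = $10265.7309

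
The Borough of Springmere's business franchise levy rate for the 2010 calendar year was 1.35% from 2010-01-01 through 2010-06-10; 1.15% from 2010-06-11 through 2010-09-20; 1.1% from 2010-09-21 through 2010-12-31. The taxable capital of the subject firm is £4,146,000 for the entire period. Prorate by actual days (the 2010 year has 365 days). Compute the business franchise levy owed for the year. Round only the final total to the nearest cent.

2010-01-01 to 2010-06-10: 161 days at 1.35% → £4,146,000 × 1.35% × 161/365 = £24,688.5781
2010-06-11 to 2010-09-20: 102 days at 1.15% → £4,146,000 × 1.15% × 102/365 = £13,323.9945
2010-09-21 to 2010-12-31: 102 days at 1.1% → £4,146,000 × 1.1% × 102/365 = £12,744.6904
Total = £50,757.2630

£50,757.26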